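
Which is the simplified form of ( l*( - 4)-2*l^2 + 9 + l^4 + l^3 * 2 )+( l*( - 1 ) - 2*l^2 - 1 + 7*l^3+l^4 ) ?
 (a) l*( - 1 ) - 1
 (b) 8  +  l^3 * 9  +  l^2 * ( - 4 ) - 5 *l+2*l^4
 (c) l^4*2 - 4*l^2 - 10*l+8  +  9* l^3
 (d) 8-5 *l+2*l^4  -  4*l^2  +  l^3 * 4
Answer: b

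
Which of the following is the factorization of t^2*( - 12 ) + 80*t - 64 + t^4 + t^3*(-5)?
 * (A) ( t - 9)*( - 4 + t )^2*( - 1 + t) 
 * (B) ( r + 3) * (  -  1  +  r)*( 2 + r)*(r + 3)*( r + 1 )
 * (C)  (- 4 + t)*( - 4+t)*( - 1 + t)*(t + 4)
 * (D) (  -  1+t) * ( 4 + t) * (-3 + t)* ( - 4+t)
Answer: C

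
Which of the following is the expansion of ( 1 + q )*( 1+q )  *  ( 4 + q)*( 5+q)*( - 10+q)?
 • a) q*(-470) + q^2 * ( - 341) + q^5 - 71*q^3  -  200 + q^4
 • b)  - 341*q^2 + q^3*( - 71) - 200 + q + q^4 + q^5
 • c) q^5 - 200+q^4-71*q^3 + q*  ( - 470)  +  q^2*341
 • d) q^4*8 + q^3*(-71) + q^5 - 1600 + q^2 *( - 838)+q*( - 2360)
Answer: a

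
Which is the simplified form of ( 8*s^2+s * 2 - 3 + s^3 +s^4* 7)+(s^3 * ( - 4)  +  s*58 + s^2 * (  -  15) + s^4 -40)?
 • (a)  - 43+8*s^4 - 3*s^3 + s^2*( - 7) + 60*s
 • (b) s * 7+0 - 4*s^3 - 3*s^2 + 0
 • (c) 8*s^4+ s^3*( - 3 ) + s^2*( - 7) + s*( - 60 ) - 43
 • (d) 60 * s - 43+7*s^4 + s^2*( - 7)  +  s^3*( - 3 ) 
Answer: a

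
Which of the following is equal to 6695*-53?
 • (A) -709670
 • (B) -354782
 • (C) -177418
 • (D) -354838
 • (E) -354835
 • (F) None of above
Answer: E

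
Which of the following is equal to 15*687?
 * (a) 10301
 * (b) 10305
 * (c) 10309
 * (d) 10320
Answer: b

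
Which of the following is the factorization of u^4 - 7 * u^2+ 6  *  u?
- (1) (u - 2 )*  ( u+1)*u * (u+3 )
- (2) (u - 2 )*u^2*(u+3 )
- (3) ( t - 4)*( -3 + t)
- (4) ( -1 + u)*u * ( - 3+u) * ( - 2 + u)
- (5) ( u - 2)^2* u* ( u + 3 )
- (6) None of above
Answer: 6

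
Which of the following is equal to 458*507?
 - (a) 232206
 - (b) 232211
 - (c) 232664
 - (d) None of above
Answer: a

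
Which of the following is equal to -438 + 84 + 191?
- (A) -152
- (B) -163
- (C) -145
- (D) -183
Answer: B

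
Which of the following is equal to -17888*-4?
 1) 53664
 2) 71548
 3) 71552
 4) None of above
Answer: 3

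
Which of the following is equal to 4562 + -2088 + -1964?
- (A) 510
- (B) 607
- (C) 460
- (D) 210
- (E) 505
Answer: A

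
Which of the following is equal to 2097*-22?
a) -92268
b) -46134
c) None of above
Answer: b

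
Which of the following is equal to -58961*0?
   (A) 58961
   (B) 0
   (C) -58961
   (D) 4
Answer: B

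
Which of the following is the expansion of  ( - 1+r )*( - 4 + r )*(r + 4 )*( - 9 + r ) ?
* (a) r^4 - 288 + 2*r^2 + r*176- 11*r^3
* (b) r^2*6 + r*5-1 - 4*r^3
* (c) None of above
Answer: c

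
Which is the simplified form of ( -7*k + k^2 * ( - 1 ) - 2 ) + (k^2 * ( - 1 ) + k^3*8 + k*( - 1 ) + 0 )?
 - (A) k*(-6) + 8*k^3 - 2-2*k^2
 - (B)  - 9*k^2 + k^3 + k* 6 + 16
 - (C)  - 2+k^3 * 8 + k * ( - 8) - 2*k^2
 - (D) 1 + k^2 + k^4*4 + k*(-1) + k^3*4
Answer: C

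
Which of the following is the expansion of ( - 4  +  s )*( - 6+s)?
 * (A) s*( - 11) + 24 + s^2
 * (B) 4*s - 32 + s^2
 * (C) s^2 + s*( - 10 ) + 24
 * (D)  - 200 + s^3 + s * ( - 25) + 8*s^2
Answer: C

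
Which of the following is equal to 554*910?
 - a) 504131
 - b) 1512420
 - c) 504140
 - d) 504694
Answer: c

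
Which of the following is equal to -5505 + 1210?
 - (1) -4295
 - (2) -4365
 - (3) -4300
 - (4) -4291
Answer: 1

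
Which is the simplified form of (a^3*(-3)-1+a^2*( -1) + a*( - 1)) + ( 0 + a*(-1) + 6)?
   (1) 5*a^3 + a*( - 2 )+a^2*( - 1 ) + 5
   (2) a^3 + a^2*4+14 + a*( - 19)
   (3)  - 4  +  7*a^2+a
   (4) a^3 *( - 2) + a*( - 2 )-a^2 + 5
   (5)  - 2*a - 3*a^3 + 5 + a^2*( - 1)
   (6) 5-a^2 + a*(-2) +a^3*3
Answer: 5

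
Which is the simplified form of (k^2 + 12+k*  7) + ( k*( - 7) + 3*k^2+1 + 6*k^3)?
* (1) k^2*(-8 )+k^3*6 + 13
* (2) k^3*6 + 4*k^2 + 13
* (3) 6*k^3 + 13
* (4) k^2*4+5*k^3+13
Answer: 2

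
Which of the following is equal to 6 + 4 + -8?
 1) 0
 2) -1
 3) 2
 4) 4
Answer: 3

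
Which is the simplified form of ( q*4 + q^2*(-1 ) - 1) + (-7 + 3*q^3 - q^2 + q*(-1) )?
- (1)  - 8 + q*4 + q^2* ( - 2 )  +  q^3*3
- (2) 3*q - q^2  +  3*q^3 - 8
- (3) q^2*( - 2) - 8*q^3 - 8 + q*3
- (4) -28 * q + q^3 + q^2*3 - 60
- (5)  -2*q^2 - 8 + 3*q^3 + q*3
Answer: 5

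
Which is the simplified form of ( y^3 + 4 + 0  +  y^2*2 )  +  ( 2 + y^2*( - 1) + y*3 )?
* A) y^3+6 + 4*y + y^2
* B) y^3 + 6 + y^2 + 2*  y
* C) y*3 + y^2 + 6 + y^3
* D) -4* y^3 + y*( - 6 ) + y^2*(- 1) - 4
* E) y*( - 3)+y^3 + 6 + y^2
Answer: C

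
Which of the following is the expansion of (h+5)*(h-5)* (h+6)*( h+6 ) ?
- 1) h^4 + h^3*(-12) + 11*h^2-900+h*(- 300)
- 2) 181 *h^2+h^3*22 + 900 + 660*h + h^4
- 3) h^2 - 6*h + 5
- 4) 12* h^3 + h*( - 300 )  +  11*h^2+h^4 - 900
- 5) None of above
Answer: 4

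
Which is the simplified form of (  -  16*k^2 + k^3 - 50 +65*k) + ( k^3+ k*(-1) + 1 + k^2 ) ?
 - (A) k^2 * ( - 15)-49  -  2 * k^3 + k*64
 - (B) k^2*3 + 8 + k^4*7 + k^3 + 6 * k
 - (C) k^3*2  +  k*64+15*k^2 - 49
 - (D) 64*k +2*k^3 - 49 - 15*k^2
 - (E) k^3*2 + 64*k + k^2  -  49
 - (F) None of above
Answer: D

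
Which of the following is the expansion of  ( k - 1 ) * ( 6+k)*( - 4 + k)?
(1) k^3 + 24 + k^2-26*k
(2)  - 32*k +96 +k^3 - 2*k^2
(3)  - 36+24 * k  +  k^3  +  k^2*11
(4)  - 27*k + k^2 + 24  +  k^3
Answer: 1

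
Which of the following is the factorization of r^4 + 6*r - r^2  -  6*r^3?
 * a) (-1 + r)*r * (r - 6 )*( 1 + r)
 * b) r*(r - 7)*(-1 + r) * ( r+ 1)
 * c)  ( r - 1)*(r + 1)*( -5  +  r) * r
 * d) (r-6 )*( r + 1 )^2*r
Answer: a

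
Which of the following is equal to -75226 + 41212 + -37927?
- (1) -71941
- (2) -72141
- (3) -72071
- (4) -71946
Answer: 1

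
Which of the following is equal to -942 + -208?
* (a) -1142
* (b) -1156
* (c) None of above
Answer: c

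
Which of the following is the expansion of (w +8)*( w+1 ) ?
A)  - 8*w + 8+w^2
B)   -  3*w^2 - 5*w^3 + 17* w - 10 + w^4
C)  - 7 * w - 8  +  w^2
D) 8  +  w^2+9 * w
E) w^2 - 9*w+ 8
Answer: D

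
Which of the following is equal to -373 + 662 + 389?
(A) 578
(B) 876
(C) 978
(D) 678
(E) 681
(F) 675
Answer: D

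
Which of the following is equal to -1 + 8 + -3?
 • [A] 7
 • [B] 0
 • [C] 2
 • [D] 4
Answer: D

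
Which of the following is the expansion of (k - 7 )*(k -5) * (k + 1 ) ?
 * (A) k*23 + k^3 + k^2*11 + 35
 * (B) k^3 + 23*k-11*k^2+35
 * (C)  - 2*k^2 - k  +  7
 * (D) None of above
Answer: B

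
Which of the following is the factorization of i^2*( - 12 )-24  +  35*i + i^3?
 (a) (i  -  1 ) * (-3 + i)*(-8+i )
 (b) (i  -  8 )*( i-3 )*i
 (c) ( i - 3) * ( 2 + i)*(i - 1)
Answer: a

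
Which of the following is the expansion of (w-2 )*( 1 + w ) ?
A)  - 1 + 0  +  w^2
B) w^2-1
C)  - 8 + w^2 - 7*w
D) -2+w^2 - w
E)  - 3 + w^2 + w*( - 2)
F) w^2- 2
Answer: D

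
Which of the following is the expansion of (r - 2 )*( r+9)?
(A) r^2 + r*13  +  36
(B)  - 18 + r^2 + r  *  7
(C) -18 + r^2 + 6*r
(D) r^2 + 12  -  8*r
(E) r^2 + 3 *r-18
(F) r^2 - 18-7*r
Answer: B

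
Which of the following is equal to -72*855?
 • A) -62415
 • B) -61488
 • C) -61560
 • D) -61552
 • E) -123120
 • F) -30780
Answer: C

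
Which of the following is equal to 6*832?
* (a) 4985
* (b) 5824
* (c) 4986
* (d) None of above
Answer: d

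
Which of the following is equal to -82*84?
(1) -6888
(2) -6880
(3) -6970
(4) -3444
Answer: 1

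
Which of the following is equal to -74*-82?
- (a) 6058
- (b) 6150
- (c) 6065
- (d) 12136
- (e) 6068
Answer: e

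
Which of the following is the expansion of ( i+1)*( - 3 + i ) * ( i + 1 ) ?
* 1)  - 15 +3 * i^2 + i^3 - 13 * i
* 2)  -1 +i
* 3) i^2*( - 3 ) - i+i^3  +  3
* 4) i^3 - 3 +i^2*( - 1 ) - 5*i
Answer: 4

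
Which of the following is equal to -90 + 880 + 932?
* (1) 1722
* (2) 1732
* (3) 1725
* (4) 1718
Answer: 1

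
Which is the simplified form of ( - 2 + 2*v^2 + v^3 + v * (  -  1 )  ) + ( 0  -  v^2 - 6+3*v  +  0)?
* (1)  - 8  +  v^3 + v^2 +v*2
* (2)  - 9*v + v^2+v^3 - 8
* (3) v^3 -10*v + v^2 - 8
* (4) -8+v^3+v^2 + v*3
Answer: 1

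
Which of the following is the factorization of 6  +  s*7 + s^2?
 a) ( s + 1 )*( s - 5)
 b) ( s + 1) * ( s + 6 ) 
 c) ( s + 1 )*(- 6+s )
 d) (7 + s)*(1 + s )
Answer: b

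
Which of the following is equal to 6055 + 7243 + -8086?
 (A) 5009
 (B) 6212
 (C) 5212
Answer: C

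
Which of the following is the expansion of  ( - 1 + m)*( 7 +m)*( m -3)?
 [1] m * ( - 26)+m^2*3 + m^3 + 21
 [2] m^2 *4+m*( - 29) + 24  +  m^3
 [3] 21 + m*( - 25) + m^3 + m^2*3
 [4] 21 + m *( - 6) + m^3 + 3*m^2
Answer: 3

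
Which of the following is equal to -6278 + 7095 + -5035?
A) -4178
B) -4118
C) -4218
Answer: C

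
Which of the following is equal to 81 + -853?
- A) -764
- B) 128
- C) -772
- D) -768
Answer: C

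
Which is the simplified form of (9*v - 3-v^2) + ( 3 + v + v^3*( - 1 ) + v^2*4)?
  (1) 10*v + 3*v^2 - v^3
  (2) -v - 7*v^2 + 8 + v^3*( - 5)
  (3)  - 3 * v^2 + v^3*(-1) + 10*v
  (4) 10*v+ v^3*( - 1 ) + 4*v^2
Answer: 1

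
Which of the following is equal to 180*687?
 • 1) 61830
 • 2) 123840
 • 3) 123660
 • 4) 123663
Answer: 3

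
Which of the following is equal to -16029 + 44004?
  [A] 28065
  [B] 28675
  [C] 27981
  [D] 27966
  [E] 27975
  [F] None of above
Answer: E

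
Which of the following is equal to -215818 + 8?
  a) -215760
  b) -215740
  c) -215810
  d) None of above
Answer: c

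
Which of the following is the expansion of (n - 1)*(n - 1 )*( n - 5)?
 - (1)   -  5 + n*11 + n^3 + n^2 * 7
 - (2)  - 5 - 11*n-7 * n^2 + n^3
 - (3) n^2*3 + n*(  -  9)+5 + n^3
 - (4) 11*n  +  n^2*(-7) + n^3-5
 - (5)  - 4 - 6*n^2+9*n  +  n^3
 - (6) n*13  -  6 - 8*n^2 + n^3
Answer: 4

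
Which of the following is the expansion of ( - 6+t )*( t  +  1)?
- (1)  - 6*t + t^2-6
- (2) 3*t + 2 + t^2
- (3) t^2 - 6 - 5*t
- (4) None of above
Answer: 3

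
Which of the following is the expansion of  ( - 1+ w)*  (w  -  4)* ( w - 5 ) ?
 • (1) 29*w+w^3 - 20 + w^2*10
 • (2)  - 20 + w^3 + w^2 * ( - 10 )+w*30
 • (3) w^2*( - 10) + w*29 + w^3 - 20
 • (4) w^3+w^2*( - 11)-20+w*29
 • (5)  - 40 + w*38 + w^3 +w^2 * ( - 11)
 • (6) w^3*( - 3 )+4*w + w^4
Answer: 3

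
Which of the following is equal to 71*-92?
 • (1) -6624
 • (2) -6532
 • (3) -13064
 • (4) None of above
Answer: 2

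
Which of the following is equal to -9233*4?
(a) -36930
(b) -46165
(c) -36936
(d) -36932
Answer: d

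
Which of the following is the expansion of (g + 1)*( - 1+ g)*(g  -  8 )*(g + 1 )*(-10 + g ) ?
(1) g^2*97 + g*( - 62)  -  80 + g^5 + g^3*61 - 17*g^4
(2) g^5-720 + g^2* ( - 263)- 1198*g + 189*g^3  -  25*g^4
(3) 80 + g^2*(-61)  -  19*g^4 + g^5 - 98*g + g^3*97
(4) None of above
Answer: 1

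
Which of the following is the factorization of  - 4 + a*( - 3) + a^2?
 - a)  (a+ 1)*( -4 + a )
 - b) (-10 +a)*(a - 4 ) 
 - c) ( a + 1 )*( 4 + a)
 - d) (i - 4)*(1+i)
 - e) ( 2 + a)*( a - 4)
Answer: a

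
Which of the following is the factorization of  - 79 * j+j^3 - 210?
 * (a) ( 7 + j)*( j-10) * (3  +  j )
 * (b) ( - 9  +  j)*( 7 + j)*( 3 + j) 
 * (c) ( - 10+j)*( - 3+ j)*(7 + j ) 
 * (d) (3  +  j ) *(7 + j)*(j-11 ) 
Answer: a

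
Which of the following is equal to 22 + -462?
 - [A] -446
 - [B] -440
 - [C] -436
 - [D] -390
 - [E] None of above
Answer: B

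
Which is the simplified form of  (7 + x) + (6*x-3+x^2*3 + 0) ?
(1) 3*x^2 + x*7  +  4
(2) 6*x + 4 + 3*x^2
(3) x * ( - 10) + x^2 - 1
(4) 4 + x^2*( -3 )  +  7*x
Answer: 1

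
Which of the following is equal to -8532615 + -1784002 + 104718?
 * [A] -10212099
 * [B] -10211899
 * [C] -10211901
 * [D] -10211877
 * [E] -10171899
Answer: B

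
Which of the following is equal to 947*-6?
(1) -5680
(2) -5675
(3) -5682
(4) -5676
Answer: 3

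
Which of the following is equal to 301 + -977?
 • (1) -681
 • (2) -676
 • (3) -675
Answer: 2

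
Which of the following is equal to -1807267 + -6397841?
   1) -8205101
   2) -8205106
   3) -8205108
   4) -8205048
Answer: 3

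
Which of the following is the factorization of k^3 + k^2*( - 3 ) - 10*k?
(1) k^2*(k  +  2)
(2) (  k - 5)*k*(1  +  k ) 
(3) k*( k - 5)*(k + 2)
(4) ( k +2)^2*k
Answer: 3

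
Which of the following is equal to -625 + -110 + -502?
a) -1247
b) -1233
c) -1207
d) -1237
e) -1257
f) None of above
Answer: d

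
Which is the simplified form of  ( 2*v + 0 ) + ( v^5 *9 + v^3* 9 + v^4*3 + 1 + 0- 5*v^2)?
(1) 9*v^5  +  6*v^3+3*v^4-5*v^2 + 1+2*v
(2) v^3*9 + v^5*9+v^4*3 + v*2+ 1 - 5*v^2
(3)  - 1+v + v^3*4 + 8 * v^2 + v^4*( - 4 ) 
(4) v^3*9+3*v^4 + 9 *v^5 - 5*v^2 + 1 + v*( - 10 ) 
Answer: 2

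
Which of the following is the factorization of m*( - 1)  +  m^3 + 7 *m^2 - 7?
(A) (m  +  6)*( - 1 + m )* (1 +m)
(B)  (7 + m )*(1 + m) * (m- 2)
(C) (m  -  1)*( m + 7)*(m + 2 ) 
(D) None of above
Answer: D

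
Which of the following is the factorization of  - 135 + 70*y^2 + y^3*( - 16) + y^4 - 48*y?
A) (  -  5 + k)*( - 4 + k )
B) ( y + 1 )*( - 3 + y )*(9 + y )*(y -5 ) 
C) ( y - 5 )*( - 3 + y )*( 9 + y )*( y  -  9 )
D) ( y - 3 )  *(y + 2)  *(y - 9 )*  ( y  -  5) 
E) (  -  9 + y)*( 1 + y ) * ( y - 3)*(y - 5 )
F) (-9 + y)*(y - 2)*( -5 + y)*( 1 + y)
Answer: E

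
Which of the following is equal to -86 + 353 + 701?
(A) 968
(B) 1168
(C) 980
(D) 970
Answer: A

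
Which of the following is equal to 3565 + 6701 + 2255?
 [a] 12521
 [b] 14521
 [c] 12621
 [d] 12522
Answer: a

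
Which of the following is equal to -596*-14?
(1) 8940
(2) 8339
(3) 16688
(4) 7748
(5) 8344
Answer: 5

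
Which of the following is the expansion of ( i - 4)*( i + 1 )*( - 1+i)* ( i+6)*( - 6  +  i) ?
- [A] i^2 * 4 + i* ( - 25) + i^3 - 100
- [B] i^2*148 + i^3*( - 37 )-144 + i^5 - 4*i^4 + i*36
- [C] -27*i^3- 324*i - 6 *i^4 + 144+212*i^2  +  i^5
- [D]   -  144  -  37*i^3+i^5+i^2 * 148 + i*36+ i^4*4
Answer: B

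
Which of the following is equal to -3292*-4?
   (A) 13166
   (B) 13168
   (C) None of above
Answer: B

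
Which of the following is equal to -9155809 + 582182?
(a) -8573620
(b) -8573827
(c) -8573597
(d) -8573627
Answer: d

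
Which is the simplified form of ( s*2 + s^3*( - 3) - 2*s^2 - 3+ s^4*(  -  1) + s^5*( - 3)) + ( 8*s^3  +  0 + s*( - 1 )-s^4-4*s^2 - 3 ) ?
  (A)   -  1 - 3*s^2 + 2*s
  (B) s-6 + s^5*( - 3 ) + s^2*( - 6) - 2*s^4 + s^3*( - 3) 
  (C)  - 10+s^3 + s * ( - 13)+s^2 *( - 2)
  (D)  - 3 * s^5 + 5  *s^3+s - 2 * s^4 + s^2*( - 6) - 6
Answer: D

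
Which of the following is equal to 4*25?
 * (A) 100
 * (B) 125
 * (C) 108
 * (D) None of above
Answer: A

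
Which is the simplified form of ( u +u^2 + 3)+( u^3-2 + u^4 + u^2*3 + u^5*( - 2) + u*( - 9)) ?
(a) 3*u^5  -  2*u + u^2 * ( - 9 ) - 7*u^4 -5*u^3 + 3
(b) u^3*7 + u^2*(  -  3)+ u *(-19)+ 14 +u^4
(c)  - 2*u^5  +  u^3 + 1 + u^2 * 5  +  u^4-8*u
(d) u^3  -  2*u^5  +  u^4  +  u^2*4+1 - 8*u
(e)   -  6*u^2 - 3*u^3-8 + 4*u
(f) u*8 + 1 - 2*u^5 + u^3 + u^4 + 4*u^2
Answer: d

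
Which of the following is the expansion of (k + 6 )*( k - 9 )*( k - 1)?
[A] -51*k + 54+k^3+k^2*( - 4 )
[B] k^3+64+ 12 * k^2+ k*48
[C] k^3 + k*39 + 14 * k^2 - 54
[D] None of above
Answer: A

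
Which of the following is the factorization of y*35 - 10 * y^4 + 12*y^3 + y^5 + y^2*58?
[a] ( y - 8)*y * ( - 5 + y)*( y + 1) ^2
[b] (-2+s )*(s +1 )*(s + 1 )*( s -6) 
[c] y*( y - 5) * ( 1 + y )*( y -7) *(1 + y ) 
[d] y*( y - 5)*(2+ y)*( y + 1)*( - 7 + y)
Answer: c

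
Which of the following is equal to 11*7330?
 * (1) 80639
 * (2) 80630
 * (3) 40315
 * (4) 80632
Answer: 2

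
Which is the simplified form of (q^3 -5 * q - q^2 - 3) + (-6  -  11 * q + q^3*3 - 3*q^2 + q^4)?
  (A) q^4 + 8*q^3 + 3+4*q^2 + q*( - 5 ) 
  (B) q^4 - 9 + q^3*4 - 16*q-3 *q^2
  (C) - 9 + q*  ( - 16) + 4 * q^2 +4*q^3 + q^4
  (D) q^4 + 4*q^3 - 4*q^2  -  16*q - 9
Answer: D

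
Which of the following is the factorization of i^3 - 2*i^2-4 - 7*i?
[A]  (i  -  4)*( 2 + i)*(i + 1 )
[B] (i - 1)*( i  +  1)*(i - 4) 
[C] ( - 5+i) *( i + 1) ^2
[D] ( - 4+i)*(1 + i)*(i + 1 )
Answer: D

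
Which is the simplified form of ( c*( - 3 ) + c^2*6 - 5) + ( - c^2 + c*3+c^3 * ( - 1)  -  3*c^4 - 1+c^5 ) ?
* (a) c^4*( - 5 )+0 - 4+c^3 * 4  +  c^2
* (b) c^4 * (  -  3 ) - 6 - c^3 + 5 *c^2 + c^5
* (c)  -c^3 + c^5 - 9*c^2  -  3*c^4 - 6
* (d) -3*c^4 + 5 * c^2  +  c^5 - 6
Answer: b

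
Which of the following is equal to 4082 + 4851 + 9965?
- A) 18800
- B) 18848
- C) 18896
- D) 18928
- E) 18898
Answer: E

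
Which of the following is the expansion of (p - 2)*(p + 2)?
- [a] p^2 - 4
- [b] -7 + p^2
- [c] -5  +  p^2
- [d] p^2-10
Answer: a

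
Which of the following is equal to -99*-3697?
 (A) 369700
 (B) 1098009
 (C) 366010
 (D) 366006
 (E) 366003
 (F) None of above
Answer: E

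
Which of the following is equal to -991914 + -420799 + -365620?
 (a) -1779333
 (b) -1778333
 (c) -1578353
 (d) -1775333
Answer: b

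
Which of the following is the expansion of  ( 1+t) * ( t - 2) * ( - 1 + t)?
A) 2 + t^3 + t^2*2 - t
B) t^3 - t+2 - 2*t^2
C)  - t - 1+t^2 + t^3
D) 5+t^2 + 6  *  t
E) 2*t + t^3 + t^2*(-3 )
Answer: B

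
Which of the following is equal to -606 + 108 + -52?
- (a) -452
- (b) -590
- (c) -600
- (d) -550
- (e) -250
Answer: d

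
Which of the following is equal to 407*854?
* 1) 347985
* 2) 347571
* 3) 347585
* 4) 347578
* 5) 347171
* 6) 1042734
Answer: 4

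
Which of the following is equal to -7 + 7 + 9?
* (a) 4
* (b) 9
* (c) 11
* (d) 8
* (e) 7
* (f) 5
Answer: b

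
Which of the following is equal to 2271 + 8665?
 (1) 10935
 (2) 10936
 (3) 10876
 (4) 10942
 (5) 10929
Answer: 2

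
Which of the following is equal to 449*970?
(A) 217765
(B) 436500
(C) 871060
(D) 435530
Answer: D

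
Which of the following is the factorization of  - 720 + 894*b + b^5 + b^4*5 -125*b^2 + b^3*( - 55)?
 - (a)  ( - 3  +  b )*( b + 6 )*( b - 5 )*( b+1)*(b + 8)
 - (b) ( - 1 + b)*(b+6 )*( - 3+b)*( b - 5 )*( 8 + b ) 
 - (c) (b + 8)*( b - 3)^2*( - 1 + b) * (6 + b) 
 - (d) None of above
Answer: b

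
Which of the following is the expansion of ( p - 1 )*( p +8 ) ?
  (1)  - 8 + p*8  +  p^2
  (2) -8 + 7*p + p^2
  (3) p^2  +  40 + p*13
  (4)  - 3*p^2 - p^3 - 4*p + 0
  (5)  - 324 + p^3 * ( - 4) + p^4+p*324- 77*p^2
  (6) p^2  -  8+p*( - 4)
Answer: 2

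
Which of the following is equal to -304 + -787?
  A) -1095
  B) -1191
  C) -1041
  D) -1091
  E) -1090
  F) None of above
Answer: D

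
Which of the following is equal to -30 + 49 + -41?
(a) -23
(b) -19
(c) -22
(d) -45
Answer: c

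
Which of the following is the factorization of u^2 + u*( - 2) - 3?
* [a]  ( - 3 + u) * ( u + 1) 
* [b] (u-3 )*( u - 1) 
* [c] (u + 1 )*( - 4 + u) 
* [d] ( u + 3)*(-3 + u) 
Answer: a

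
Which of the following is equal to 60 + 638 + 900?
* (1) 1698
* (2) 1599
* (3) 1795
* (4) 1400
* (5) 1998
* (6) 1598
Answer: 6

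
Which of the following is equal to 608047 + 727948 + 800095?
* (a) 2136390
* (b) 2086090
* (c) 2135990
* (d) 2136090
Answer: d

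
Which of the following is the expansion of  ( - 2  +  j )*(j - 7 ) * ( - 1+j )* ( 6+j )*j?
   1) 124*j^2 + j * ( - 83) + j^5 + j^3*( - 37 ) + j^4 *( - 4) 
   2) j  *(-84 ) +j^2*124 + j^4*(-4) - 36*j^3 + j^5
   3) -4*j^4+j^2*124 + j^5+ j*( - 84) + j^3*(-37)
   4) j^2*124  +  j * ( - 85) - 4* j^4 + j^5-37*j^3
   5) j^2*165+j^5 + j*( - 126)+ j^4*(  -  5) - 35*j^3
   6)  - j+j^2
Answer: 3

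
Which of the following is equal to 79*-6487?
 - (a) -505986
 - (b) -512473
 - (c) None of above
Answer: b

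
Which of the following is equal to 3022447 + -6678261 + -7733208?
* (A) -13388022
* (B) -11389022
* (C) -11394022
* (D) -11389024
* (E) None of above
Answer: B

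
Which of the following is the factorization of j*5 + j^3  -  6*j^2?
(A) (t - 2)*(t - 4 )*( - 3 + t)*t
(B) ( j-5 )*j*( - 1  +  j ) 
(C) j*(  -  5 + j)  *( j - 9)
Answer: B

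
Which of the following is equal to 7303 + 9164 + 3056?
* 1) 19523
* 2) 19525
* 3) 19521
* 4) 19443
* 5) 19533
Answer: 1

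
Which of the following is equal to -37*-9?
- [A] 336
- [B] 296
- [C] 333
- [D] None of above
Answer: C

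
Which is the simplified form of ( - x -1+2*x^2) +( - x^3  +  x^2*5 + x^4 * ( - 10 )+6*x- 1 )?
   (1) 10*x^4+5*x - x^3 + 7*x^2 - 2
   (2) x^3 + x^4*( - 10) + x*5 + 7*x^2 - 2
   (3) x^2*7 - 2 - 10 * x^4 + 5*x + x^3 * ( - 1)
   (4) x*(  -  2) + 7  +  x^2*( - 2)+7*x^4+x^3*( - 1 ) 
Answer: 3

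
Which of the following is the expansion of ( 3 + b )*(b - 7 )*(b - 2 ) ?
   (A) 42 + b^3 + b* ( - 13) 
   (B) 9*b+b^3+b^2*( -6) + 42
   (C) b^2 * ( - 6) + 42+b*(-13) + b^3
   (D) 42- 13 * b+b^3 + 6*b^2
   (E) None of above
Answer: C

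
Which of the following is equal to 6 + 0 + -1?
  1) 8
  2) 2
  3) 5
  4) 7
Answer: 3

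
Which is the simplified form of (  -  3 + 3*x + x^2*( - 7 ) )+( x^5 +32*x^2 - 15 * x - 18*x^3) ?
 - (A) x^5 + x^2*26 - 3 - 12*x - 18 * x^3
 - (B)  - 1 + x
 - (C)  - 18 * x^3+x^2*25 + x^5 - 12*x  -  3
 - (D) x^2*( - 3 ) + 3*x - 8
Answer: C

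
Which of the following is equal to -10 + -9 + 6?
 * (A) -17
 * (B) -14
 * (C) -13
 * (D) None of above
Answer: C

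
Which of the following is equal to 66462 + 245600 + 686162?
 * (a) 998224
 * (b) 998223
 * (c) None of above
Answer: a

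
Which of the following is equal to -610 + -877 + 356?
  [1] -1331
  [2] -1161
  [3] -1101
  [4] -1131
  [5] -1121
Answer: 4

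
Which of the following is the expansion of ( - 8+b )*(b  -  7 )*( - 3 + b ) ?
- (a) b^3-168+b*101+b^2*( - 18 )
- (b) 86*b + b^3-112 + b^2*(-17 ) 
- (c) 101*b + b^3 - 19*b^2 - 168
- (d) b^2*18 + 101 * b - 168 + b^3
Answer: a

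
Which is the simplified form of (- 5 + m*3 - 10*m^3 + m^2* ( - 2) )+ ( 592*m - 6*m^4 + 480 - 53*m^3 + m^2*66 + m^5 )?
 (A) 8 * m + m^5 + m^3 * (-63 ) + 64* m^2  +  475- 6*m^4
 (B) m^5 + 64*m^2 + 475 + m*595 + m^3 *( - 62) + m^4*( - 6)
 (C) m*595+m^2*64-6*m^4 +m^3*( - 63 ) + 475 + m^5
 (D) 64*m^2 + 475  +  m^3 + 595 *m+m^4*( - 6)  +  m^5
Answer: C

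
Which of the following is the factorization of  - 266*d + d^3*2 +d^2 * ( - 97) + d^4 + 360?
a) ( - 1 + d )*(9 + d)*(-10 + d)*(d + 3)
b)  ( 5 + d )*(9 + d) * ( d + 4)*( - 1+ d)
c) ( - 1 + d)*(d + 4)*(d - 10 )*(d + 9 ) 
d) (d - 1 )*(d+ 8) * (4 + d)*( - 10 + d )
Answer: c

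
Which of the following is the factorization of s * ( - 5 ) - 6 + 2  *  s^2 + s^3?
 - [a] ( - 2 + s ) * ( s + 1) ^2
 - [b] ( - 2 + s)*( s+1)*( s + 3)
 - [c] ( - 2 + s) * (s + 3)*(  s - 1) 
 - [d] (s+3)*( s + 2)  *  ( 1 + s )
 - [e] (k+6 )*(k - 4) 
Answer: b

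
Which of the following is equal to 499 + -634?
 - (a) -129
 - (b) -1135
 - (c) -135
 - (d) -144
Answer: c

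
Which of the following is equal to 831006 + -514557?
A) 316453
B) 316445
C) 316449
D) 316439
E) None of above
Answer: C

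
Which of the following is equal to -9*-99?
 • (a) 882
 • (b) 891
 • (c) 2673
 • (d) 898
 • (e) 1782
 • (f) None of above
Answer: b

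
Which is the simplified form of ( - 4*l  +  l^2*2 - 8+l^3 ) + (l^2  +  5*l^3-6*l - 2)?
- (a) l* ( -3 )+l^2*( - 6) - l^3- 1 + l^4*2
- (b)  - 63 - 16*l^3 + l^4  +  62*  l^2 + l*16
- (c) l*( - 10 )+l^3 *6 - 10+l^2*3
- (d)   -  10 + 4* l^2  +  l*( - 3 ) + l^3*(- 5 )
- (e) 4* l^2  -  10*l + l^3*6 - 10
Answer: c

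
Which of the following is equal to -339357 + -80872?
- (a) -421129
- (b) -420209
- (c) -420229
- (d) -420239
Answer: c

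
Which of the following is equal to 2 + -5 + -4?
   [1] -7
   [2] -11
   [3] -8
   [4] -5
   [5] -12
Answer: 1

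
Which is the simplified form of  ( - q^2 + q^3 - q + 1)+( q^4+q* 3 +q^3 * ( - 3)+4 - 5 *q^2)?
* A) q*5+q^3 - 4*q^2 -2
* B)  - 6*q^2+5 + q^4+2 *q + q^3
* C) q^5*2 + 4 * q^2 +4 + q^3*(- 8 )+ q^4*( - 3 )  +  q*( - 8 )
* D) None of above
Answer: D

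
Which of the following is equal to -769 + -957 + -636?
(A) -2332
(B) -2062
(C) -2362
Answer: C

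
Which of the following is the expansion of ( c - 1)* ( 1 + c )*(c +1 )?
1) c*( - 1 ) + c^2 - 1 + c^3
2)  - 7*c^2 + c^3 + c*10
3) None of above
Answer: 1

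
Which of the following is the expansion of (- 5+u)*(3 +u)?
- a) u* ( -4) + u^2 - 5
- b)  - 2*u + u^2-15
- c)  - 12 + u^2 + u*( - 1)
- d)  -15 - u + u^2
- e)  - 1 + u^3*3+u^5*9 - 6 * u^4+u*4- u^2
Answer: b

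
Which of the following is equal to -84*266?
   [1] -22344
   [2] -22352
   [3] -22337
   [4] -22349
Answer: 1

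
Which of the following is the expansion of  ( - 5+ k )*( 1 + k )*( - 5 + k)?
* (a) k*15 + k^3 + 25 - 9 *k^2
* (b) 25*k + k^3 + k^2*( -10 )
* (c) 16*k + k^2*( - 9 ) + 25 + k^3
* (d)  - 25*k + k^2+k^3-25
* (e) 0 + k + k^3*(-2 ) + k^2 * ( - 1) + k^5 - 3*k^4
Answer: a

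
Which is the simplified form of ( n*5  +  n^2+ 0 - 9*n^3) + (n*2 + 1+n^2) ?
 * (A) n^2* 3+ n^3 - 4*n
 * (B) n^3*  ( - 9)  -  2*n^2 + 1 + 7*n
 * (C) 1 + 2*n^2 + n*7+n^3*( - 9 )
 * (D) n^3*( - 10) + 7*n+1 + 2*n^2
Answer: C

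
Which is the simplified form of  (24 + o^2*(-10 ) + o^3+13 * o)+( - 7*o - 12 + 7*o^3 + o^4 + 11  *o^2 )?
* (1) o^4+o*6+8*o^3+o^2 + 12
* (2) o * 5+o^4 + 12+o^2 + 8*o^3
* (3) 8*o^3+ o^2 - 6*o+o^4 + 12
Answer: 1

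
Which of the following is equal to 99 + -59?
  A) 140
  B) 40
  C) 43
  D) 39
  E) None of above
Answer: B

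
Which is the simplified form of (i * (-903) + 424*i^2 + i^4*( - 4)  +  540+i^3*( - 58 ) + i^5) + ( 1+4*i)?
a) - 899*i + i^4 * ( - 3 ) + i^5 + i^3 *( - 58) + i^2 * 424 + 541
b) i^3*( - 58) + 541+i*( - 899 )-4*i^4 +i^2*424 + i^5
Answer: b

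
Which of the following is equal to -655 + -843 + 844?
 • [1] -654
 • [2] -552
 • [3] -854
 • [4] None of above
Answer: 1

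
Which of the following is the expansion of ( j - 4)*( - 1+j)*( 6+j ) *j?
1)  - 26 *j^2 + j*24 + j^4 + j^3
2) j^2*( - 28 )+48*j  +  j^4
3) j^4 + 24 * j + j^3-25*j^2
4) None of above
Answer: 1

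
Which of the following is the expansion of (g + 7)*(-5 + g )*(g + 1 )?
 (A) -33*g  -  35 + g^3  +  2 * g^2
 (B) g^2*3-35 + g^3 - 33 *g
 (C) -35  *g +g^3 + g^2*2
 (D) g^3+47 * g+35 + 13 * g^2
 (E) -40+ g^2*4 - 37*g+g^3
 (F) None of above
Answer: B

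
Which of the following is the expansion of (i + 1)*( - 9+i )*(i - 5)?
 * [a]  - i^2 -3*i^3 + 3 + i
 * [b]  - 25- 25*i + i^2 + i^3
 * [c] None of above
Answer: c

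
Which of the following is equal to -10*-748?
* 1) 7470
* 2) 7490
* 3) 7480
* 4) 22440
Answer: 3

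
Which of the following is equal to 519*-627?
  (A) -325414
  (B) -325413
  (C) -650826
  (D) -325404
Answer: B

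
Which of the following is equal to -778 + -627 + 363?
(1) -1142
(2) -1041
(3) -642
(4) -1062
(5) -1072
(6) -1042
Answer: 6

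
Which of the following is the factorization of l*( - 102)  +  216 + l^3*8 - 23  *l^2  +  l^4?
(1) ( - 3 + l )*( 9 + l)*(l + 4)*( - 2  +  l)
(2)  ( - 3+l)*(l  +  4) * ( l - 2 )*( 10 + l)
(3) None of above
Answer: 1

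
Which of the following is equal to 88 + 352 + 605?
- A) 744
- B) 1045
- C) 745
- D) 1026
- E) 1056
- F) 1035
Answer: B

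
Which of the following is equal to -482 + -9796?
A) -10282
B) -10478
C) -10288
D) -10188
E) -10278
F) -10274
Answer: E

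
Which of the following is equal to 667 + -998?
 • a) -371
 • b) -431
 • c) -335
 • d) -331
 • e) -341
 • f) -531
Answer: d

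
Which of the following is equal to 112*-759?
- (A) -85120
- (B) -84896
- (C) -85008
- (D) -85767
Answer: C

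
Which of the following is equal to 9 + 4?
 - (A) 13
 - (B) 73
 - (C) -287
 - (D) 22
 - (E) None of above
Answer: A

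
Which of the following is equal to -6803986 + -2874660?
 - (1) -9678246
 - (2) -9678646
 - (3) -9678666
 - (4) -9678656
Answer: 2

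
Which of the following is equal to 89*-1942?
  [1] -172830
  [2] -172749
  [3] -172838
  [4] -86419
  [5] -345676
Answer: 3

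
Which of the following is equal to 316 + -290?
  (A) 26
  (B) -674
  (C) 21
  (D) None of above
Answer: A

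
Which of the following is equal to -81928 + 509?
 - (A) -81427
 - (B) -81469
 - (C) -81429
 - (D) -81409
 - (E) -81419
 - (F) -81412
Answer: E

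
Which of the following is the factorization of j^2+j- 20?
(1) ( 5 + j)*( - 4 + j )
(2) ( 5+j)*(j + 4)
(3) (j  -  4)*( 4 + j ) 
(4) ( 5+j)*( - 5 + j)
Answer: 1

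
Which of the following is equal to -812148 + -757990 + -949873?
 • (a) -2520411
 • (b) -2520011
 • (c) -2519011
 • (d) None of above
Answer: b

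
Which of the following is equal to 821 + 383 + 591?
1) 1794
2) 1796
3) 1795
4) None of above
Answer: 3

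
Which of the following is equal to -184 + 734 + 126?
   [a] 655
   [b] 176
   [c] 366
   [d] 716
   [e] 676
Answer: e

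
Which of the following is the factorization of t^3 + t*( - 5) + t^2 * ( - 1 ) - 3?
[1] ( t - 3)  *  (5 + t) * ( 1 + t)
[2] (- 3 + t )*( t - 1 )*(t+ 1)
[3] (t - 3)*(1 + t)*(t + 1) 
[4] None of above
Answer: 3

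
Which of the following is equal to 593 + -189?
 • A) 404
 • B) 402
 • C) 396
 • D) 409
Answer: A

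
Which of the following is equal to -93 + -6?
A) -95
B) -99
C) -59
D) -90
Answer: B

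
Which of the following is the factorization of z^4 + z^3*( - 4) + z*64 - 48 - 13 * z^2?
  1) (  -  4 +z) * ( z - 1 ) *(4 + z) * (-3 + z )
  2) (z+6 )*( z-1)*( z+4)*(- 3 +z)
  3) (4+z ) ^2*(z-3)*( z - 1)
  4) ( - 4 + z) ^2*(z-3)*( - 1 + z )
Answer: 1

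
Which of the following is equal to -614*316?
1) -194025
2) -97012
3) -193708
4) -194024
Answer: 4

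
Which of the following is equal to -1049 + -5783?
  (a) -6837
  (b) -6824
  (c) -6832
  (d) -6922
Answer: c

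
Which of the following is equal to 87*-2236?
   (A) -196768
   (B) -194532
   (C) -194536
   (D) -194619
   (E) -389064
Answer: B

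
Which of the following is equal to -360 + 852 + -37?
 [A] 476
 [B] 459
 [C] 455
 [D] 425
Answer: C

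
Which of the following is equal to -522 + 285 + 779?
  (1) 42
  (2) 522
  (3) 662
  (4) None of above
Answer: 4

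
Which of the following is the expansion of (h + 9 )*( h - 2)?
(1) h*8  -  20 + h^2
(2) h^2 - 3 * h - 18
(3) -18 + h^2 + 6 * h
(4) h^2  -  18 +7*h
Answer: 4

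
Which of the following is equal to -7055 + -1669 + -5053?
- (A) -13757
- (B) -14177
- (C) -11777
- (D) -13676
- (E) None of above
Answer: E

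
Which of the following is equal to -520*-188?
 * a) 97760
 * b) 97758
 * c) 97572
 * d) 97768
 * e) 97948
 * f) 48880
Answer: a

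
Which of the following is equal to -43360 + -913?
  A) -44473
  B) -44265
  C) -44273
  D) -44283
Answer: C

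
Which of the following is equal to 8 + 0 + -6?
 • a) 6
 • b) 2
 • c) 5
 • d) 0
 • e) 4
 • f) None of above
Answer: b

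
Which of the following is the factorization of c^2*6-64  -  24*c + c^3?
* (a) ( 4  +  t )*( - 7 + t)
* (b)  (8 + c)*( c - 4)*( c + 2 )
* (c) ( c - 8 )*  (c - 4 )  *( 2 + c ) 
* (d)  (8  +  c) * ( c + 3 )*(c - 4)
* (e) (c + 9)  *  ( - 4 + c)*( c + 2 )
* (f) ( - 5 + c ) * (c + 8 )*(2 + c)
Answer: b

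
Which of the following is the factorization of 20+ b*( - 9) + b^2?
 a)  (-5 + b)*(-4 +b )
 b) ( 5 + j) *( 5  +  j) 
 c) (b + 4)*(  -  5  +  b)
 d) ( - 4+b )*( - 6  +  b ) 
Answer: a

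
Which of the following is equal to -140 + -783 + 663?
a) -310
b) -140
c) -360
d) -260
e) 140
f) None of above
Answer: d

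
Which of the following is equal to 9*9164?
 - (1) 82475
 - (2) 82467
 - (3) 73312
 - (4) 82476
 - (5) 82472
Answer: 4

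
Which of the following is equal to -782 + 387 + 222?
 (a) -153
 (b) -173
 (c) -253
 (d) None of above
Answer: b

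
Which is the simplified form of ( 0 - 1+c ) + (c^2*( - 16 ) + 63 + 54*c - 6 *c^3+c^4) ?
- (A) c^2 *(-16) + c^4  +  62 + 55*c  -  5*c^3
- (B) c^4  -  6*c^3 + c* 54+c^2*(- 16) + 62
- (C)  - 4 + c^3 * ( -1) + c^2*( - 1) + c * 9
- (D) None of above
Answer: D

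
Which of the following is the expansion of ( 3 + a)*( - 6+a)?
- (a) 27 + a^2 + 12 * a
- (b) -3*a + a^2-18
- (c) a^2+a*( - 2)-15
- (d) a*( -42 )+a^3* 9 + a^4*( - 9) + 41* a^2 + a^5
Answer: b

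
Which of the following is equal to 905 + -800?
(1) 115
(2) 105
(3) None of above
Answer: 2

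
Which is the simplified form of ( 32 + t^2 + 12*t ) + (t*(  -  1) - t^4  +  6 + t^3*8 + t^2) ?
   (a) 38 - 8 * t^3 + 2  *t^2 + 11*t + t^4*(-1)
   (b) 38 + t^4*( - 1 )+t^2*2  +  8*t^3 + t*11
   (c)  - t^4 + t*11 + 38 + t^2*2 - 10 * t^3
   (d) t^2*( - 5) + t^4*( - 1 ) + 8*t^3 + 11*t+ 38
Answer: b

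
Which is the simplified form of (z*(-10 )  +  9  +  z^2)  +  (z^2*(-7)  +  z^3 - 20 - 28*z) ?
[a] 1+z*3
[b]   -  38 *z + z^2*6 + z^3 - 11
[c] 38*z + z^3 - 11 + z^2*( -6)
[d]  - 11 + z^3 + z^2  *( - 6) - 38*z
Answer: d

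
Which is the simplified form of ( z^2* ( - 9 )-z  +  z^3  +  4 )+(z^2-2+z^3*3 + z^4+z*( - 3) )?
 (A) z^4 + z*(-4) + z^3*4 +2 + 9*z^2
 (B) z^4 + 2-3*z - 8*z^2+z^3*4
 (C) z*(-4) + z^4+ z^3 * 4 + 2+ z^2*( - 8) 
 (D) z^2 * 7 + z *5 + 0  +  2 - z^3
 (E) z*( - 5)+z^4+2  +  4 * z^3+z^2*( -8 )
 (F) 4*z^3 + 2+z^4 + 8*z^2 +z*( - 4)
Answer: C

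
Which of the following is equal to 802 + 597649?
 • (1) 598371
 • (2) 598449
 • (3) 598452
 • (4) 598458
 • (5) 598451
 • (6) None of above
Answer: 5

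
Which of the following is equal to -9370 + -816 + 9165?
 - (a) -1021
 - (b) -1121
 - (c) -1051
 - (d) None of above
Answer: a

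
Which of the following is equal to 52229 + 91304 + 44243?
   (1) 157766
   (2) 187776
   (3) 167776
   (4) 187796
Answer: 2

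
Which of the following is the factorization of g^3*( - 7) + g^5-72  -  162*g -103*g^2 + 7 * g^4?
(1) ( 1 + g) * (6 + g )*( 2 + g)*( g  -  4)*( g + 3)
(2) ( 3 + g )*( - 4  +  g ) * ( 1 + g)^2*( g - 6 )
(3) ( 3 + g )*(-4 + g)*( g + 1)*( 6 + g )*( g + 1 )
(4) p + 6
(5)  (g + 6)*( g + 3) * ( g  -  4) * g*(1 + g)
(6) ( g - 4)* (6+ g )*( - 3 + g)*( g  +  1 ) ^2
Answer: 3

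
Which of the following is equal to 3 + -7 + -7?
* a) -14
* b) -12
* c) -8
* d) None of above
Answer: d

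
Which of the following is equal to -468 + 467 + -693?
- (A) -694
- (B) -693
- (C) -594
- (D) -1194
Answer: A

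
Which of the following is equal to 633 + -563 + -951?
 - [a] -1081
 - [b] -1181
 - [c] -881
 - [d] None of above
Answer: c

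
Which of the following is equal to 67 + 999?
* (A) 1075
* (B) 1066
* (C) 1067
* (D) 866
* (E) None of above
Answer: B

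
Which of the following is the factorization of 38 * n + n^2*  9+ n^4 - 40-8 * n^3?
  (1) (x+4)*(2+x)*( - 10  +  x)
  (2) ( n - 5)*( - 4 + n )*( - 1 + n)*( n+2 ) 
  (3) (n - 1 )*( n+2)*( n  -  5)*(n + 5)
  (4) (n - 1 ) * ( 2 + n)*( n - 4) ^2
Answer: 2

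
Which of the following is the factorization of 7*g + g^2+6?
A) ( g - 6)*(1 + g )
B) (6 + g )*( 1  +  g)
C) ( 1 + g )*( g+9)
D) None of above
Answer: B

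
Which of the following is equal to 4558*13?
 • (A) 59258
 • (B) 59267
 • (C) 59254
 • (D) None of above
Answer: C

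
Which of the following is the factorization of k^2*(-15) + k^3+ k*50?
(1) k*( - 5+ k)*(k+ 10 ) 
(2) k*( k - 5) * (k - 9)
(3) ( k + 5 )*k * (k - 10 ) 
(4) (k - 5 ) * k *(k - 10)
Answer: 4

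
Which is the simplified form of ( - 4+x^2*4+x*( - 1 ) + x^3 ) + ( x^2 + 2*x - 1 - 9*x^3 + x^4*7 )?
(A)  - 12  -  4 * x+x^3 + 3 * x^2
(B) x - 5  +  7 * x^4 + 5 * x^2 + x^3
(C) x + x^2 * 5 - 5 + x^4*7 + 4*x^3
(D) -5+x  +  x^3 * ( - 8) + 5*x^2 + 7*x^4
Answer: D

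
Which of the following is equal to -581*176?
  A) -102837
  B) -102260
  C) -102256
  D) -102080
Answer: C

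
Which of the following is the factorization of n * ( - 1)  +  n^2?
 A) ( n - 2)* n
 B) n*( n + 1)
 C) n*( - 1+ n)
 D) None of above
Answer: C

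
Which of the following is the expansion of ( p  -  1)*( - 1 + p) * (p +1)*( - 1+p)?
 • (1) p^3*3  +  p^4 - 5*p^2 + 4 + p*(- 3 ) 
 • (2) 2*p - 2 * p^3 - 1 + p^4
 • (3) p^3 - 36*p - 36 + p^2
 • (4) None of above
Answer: 2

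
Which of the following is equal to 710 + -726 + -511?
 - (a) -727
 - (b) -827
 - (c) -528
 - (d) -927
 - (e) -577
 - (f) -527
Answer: f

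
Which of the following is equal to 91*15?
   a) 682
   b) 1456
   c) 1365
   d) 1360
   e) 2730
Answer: c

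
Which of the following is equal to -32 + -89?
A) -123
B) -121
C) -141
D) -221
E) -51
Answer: B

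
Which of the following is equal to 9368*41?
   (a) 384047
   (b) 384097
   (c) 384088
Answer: c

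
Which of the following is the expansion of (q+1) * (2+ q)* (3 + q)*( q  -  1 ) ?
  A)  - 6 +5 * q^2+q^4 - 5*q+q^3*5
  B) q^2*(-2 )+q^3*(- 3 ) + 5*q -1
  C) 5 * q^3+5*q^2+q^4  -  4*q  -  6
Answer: A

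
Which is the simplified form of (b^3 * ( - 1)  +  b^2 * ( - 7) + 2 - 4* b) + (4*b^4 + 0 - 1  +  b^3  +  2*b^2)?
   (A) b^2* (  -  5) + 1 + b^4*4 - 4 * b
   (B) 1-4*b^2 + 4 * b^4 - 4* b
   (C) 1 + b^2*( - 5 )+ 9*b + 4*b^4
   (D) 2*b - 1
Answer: A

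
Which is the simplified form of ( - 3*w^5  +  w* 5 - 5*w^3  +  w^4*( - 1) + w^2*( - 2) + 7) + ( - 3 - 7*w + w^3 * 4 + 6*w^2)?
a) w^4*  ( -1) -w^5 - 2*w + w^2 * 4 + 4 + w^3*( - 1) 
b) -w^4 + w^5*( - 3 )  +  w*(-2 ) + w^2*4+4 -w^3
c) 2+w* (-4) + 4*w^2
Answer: b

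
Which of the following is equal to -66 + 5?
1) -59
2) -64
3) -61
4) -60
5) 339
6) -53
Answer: 3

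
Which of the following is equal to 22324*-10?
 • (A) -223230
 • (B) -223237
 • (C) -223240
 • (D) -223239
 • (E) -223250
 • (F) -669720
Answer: C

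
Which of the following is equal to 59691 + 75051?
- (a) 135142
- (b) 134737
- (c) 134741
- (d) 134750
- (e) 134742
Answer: e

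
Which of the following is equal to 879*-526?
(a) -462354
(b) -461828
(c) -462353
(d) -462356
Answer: a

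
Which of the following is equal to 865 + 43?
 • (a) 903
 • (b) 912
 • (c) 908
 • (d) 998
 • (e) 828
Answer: c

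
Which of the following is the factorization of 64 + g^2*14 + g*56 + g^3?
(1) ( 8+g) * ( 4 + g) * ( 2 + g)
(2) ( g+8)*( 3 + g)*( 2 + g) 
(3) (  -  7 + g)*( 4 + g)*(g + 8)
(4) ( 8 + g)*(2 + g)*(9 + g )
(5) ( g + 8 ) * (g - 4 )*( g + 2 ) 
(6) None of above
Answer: 1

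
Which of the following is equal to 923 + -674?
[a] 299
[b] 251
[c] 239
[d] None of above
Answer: d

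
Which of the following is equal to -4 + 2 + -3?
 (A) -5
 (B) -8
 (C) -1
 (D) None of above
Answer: A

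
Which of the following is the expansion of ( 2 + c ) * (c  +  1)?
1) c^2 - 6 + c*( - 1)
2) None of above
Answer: 2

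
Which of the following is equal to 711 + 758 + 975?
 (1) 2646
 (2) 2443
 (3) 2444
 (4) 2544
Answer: 3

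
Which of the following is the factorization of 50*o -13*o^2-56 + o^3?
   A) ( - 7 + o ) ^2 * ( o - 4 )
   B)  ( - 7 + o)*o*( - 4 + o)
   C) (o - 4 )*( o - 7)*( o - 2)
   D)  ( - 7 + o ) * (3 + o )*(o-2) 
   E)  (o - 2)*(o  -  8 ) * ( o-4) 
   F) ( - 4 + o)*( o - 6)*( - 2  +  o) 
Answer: C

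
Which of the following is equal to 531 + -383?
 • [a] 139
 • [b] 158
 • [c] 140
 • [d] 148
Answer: d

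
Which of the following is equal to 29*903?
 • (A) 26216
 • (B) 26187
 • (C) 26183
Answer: B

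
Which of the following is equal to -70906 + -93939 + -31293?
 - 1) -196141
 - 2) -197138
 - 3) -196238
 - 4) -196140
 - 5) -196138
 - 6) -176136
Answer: 5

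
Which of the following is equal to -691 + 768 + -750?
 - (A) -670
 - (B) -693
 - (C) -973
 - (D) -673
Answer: D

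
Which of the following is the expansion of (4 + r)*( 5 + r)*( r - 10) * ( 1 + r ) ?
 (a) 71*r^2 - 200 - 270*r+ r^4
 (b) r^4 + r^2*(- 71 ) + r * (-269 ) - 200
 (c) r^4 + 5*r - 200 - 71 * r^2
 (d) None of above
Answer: d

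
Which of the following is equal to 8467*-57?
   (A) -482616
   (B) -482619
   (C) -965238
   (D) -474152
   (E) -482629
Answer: B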